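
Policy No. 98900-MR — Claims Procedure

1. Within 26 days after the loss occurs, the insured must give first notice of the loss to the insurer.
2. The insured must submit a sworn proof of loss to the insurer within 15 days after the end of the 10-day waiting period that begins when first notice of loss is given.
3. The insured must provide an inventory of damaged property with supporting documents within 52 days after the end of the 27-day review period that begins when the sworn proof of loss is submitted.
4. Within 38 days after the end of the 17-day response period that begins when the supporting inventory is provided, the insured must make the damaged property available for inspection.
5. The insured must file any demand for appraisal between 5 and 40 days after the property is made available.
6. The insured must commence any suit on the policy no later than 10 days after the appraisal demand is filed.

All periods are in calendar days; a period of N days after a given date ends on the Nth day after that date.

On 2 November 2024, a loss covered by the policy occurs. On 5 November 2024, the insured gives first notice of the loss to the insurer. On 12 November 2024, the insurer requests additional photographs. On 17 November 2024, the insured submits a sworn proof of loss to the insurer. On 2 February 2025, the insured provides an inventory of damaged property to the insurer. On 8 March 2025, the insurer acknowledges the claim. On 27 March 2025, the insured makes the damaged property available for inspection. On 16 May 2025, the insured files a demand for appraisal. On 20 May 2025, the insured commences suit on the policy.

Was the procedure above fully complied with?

No

Step 1: 26 days after 2 November 2024 (when the loss occurs) is 28 November 2024; 5 November 2024 is within that limit.
Step 2: 15 days after 15 November 2024 (end of the 10-day waiting period, which began when first notice of loss is given on 5 November 2024) is 30 November 2024; done 17 November 2024 — timely.
Step 3: 52 days after 14 December 2024 (end of the 27-day review period, which began when the sworn proof of loss is submitted on 17 November 2024) is 4 February 2025; done 2 February 2025 — timely.
Step 4: 38 days after 19 February 2025 (end of the 17-day response period, which began when the supporting inventory is provided on 2 February 2025) is 29 March 2025; 27 March 2025 is within that limit.
Step 5: the window is 5–40 days after 27 March 2025 (when the property is made available), so 1 April 2025 through 6 May 2025; 16 May 2025 is 10 days past the end of the window.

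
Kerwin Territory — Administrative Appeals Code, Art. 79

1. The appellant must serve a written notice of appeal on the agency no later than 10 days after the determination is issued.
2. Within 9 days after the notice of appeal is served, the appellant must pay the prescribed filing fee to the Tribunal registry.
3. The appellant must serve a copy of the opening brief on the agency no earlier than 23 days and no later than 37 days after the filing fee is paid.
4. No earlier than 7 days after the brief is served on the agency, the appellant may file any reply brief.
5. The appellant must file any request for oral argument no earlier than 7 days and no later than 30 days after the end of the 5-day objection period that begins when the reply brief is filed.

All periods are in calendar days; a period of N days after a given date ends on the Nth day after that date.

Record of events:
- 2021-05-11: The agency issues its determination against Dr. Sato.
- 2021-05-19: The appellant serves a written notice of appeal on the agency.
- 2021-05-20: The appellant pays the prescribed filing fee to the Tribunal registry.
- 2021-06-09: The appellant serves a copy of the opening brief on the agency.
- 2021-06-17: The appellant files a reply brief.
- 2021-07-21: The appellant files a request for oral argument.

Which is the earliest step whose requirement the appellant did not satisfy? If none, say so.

Step 1 — counting 10 days from 2021-05-11 (when the determination is issued) gives a deadline of 2021-05-21; 2021-05-19 is within that limit.
Step 2 — counting 9 days from 2021-05-19 (when the notice of appeal is served) gives a deadline of 2021-05-28; 2021-05-20 is within that limit.
Step 3 — 23 and 37 days from 2021-05-20 (when the filing fee is paid) are 2021-06-12 and 2021-06-26 respectively; 2021-06-09 is 3 days too early.

Step 3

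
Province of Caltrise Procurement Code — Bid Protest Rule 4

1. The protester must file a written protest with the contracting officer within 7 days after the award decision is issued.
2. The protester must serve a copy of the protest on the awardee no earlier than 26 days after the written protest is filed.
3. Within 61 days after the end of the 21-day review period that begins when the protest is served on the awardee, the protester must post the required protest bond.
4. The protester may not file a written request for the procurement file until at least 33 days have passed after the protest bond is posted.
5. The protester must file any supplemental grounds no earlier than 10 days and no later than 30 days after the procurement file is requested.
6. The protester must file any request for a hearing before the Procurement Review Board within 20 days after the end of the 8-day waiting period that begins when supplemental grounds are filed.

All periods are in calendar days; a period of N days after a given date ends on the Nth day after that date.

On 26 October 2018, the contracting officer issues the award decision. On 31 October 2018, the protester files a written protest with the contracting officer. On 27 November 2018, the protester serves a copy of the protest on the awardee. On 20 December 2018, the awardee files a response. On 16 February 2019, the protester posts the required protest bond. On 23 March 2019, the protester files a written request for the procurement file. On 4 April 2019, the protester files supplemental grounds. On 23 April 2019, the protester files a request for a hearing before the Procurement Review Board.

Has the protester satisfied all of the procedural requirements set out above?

Yes

Step 1 — counting 7 days from 26 October 2018 (when the award decision is issued) gives a deadline of 2 November 2018; done 31 October 2018 — timely.
Step 2 — must wait 26 days from 31 October 2018 (when the written protest is filed), so not before 26 November 2018; done 27 November 2018, after the minimum wait.
Step 3 — counting 61 days from 18 December 2018 (end of the 21-day review period, which began when the protest is served on the awardee on 27 November 2018) gives a deadline of 17 February 2019; completed 16 February 2019, before the deadline.
Step 4 — must wait 33 days from 16 February 2019 (when the protest bond is posted), so not before 21 March 2019; 23 March 2019 is on or after that date.
Step 5 — 10 and 30 days from 23 March 2019 (when the procurement file is requested) are 2 April 2019 and 22 April 2019 respectively; 4 April 2019 falls inside that range.
Step 6 — counting 20 days from 12 April 2019 (end of the 8-day waiting period, which began when supplemental grounds are filed on 4 April 2019) gives a deadline of 2 May 2019; done 23 April 2019 — timely.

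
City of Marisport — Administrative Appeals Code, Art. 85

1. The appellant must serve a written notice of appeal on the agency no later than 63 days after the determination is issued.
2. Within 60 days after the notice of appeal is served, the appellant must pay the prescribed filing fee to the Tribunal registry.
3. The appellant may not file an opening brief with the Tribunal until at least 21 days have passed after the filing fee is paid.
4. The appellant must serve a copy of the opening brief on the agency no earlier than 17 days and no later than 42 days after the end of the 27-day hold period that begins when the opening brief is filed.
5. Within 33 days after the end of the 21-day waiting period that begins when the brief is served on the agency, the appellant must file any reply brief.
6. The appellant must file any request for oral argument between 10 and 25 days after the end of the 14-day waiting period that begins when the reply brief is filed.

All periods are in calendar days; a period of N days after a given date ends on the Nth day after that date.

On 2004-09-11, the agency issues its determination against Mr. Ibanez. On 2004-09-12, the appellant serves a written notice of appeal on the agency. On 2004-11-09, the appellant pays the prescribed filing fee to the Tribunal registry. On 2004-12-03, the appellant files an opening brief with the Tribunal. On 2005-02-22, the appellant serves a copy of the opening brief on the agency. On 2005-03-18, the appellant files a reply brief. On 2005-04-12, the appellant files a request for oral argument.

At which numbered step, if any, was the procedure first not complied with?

Step 1: 63 days after 2004-09-11 (when the determination is issued) is 2004-11-13; 2004-09-12 is within that limit.
Step 2: 60 days after 2004-09-12 (when the notice of appeal is served) is 2004-11-11; completed 2004-11-09, before the deadline.
Step 3: the earliest permitted date is 21 days after 2004-11-09 (when the filing fee is paid), i.e. 2004-11-30; 2004-12-03 is on or after that date.
Step 4: the window is 17–42 days after 2004-12-30 (end of the 27-day hold period, which began when the opening brief is filed on 2004-12-03), so 2005-01-16 through 2005-02-10; 2005-02-22 is 12 days past the end of the window.
No need to go further; step 4 was not satisfied.

Step 4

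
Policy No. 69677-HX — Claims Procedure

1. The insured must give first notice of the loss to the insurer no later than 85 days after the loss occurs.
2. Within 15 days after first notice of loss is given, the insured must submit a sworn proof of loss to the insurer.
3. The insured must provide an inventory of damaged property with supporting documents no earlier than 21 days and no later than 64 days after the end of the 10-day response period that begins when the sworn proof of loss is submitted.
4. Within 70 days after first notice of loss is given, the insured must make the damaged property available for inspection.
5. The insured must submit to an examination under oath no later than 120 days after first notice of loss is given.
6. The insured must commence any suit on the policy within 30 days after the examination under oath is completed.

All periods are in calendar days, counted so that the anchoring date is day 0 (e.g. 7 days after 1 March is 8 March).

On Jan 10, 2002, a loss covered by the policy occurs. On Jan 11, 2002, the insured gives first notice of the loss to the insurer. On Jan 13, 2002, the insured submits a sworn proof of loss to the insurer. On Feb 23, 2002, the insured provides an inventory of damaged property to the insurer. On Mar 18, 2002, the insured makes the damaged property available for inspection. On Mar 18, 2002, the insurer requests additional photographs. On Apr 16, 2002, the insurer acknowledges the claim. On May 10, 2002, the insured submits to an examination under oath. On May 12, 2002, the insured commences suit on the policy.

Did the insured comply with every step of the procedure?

(1) due by Jan 10, 2002 + 85 days = Apr 5, 2002; done Jan 11, 2002 — timely.
(2) due by Jan 11, 2002 + 15 days = Jan 26, 2002; Jan 13, 2002 is within that limit.
(3) the permitted window runs from Jan 23, 2002 + 21 = Feb 13, 2002 to Jan 23, 2002 + 64 = Mar 28, 2002; done Feb 23, 2002, which is between those dates.
(4) due by Jan 11, 2002 + 70 days = Mar 22, 2002; completed Mar 18, 2002, before the deadline.
(5) due by Jan 11, 2002 + 120 days = May 11, 2002; completed May 10, 2002, before the deadline.
(6) due by May 10, 2002 + 30 days = Jun 9, 2002; completed May 12, 2002, before the deadline.

Yes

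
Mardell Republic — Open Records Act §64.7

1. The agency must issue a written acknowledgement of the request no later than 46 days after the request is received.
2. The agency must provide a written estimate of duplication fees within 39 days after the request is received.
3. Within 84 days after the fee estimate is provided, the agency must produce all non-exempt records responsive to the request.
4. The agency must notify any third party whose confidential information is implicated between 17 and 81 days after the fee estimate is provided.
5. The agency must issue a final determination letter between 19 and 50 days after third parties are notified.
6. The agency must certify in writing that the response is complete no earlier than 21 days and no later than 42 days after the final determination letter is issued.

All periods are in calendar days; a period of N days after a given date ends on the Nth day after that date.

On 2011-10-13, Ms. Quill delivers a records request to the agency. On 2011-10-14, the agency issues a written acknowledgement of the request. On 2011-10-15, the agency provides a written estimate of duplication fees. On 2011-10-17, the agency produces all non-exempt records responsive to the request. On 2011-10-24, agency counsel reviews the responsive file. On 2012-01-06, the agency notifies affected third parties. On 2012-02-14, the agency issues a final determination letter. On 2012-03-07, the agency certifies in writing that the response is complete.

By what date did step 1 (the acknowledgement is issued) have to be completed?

2011-11-28

Step 1 runs from 2011-10-13, when the request is received. 46 days after 2011-10-13 is 2011-11-28.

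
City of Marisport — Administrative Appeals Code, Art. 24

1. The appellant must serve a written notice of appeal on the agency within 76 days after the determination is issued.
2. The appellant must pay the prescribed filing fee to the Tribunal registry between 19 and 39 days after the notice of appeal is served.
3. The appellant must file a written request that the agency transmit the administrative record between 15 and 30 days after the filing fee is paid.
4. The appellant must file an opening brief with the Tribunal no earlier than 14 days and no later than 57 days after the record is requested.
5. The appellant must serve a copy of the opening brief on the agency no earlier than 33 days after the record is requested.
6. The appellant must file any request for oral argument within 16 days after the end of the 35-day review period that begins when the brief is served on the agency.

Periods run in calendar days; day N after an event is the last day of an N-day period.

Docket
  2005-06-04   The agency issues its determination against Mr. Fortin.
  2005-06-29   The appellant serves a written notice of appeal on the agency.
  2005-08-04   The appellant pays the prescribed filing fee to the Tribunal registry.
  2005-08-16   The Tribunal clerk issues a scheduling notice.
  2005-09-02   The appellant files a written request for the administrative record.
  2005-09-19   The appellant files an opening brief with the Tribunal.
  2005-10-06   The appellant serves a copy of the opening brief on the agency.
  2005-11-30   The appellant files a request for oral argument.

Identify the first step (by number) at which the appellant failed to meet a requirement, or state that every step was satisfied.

Step 6

(1) due by 2005-06-04 + 76 days = 2005-08-19; 2005-06-29 is within that limit.
(2) the permitted window runs from 2005-06-29 + 19 = 2005-07-18 to 2005-06-29 + 39 = 2005-08-07; 2005-08-04 falls inside that range.
(3) the permitted window runs from 2005-08-04 + 15 = 2005-08-19 to 2005-08-04 + 30 = 2005-09-03; done 2005-09-02 — within the window.
(4) the permitted window runs from 2005-09-02 + 14 = 2005-09-16 to 2005-09-02 + 57 = 2005-10-29; 2005-09-19 falls inside that range.
(5) permitted from 2005-09-02 + 33 days = 2005-10-05 onward; done 2005-10-06, after the minimum wait.
(6) due by 2005-11-10 + 16 days = 2005-11-26; 2005-11-30 misses that deadline by 4 days.
The analysis stops there.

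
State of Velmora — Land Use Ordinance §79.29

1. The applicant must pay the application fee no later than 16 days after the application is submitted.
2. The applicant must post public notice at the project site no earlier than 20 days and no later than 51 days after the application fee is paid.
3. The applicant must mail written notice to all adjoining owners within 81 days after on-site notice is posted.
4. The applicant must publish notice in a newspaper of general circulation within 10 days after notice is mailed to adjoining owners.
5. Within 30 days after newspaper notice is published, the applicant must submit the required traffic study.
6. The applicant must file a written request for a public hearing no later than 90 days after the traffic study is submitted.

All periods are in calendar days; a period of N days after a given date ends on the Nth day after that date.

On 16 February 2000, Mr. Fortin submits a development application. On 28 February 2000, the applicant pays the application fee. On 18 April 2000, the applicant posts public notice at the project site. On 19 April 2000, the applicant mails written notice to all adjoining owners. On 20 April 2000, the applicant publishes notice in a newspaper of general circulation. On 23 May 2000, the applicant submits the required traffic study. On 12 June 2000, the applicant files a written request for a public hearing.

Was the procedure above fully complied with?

No

Step 1: 16 days after 16 February 2000 (when the application is submitted) is 3 March 2000; 28 February 2000 is within that limit.
Step 2: the window is 20–51 days after 28 February 2000 (when the application fee is paid), so 19 March 2000 through 19 April 2000; done 18 April 2000, which is between those dates.
Step 3: 81 days after 18 April 2000 (when on-site notice is posted) is 8 July 2000; completed 19 April 2000, before the deadline.
Step 4: 10 days after 19 April 2000 (when notice is mailed to adjoining owners) is 29 April 2000; done 20 April 2000 — timely.
Step 5: 30 days after 20 April 2000 (when newspaper notice is published) is 20 May 2000; 23 May 2000 misses that deadline by 3 days.
Later steps need not be reached.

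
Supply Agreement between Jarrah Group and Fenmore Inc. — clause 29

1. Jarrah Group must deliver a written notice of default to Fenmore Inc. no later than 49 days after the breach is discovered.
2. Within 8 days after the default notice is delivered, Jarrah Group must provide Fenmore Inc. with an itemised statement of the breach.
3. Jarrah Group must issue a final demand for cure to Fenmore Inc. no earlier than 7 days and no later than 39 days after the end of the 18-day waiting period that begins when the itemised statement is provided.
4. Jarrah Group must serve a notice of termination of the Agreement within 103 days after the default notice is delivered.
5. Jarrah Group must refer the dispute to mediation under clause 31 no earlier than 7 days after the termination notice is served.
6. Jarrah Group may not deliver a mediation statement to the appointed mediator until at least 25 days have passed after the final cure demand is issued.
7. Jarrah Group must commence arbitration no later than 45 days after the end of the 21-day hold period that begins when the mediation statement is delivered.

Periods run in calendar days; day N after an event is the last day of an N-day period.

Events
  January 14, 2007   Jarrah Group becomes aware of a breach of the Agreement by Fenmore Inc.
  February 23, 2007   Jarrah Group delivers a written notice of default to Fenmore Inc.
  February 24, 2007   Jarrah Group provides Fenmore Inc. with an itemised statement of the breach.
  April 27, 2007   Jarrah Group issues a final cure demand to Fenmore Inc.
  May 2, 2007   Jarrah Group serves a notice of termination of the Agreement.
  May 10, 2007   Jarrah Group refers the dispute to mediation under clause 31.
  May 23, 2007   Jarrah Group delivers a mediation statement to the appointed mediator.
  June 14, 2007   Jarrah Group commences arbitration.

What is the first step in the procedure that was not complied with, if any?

Step 1 — counting 49 days from January 14, 2007 (when the breach is discovered) gives a deadline of March 4, 2007; February 23, 2007 is within that limit.
Step 2 — counting 8 days from February 23, 2007 (when the default notice is delivered) gives a deadline of March 3, 2007; done February 24, 2007 — timely.
Step 3 — 7 and 39 days from March 14, 2007 (end of the 18-day waiting period, which began when the itemised statement is provided on February 24, 2007) are March 21, 2007 and April 22, 2007 respectively; April 27, 2007 is 5 days past the end of the window.
Later steps need not be reached.

Step 3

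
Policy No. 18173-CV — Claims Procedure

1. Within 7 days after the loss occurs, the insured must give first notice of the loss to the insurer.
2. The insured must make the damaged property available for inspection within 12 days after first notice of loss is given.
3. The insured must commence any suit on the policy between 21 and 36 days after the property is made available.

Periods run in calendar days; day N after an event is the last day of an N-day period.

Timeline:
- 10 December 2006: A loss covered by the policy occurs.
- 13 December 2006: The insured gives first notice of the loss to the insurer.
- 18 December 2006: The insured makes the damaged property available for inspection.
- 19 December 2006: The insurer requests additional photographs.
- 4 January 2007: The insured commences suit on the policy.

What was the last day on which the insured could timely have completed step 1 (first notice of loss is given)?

Step 1 runs from 10 December 2006, when the loss occurs. 7 days after 10 December 2006 is 17 December 2006.

17 December 2006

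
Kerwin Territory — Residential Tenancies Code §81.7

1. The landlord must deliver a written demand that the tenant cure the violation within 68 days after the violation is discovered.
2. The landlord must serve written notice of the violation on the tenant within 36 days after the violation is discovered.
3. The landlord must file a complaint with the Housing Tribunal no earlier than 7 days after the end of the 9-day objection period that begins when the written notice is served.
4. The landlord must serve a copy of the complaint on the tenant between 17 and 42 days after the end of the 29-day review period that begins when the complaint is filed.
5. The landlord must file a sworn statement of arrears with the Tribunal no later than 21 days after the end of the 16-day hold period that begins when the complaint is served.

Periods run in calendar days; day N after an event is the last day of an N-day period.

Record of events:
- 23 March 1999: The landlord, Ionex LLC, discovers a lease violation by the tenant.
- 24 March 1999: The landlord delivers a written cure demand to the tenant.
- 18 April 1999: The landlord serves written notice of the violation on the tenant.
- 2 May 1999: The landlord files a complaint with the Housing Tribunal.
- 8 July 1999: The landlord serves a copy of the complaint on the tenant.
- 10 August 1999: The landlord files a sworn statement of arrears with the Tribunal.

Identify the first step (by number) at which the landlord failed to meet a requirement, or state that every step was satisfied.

Step 3

(1) due by 23 March 1999 + 68 days = 30 May 1999; 24 March 1999 is within that limit.
(2) due by 23 March 1999 + 36 days = 28 April 1999; done 18 April 1999 — timely.
(3) permitted from 27 April 1999 + 7 days = 4 May 1999 onward; acted on 2 May 1999, 2 days prematurely.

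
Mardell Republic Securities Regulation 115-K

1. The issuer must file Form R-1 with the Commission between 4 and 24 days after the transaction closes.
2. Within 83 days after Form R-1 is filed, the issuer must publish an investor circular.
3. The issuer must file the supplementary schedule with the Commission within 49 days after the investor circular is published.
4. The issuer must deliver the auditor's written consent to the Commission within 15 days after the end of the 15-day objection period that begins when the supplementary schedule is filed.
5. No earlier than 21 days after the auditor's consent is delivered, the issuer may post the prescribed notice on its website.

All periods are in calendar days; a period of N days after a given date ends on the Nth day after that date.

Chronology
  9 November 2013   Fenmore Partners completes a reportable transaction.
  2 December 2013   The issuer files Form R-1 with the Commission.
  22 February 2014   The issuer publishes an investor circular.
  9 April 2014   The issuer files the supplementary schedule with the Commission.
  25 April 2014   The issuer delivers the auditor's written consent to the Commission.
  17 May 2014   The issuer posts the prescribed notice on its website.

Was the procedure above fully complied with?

(1) the permitted window runs from 9 November 2013 + 4 = 13 November 2013 to 9 November 2013 + 24 = 3 December 2013; 2 December 2013 falls inside that range.
(2) due by 2 December 2013 + 83 days = 23 February 2014; 22 February 2014 is within that limit.
(3) due by 22 February 2014 + 49 days = 12 April 2014; completed 9 April 2014, before the deadline.
(4) due by 24 April 2014 + 15 days = 9 May 2014; 25 April 2014 is within that limit.
(5) permitted from 25 April 2014 + 21 days = 16 May 2014 onward; done 17 May 2014, after the minimum wait.

Yes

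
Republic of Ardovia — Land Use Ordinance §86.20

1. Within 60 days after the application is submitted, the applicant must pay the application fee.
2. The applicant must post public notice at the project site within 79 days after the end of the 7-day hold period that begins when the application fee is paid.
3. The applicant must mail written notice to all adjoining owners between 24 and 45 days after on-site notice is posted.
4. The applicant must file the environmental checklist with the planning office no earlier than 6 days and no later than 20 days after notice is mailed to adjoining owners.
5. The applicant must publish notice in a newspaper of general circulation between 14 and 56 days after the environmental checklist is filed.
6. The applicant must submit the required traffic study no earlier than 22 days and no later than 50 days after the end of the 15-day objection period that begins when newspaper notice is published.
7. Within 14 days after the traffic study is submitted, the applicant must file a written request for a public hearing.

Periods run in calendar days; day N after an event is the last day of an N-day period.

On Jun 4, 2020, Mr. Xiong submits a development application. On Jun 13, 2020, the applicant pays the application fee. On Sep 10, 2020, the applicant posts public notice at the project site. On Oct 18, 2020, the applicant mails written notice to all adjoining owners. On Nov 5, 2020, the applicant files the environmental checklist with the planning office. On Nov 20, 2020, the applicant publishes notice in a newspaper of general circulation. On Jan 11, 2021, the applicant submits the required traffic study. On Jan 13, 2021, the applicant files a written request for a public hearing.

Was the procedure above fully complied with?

No

Step 1: 60 days after Jun 4, 2020 (when the application is submitted) is Aug 3, 2020; completed Jun 13, 2020, before the deadline.
Step 2: 79 days after Jun 20, 2020 (end of the 7-day hold period, which began when the application fee is paid on Jun 13, 2020) is Sep 7, 2020; Sep 10, 2020 misses that deadline by 3 days.
Later steps need not be reached.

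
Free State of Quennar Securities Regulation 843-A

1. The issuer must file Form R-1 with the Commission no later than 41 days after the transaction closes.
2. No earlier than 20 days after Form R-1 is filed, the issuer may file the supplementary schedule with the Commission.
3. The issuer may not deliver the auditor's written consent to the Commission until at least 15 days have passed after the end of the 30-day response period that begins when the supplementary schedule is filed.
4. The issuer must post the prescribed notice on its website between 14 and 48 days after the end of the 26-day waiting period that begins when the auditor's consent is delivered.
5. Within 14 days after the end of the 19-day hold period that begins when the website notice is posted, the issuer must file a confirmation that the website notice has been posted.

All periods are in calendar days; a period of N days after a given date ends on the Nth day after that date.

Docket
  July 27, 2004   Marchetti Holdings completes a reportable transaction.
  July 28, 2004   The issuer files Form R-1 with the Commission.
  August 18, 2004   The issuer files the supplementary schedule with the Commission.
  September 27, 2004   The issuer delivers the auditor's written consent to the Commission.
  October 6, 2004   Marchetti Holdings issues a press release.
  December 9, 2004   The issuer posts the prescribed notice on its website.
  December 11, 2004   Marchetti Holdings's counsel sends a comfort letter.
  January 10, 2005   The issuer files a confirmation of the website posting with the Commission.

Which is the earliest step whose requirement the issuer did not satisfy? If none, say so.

Step 3

Step 1: 41 days after July 27, 2004 (when the transaction closes) is September 6, 2004; done July 28, 2004 — timely.
Step 2: the earliest permitted date is 20 days after July 28, 2004 (when Form R-1 is filed), i.e. August 17, 2004; done August 18, 2004 — permitted.
Step 3: the earliest permitted date is 15 days after September 17, 2004 (end of the 30-day response period, which began when the supplementary schedule is filed on August 18, 2004), i.e. October 2, 2004; September 27, 2004 is 5 days before the earliest permitted date.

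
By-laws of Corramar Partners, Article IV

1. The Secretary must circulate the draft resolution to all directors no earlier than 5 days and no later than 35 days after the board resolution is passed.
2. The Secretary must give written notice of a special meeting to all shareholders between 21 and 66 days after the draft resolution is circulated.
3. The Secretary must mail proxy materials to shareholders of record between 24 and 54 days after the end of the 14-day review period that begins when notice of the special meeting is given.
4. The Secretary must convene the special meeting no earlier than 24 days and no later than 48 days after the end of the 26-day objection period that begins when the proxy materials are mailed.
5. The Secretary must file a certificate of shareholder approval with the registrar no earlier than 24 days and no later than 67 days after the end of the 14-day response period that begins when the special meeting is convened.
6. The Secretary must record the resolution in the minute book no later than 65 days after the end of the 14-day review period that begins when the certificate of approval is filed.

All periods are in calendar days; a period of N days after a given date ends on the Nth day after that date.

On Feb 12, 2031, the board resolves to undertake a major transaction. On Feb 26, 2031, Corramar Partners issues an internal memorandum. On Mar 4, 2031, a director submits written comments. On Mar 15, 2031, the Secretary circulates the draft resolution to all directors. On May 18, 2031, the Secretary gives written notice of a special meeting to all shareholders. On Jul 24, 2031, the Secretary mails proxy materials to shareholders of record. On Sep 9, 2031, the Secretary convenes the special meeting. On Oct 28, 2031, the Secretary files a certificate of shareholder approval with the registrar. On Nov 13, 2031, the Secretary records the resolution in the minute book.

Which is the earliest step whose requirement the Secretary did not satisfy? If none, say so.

Step 1 — 5 and 35 days from Feb 12, 2031 (when the board resolution is passed) are Feb 17, 2031 and Mar 19, 2031 respectively; Mar 15, 2031 falls inside that range.
Step 2 — 21 and 66 days from Mar 15, 2031 (when the draft resolution is circulated) are Apr 5, 2031 and May 20, 2031 respectively; done May 18, 2031 — within the window.
Step 3 — 24 and 54 days from Jun 1, 2031 (end of the 14-day review period, which began when notice of the special meeting is given on May 18, 2031) are Jun 25, 2031 and Jul 25, 2031 respectively; done Jul 24, 2031 — within the window.
Step 4 — 24 and 48 days from Aug 19, 2031 (end of the 26-day objection period, which began when the proxy materials are mailed on Jul 24, 2031) are Sep 12, 2031 and Oct 6, 2031 respectively; done Sep 9, 2031 — 3 days before the window opened.
The analysis stops there.

Step 4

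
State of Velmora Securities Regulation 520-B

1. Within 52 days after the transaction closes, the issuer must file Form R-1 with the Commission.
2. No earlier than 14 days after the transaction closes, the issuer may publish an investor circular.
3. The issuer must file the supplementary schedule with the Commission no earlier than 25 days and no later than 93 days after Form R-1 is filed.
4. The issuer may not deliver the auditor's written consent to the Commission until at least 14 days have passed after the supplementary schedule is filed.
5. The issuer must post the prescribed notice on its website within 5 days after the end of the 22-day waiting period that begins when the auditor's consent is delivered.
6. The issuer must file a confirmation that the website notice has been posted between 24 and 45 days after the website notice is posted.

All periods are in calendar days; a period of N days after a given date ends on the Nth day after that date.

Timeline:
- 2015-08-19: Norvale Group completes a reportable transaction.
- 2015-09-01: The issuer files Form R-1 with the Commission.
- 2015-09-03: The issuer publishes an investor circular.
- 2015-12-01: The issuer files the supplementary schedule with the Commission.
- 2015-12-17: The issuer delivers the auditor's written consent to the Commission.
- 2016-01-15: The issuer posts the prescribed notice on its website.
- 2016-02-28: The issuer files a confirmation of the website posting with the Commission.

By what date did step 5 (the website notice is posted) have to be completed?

2016-01-13

The auditor's consent is delivered on 2015-12-17; the 22-day waiting period therefore ends 2016-01-08, and step 5 runs from that date. 5 days after 2016-01-08 is 2016-01-13.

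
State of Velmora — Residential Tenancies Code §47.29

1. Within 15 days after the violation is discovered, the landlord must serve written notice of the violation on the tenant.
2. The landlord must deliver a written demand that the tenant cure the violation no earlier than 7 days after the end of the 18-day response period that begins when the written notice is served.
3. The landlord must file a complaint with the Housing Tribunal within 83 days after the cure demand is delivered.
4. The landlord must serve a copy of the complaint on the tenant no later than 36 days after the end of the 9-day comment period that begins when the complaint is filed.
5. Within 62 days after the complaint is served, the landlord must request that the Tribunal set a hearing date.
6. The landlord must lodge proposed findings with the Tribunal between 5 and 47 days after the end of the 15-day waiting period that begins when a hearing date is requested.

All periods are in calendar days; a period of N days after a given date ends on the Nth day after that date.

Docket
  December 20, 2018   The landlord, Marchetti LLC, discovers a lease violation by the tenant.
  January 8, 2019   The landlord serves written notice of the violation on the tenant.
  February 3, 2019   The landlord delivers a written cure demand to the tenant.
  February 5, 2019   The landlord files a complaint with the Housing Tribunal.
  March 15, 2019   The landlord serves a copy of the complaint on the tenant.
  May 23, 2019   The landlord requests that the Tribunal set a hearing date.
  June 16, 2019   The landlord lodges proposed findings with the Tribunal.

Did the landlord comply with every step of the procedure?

No

(1) due by December 20, 2018 + 15 days = January 4, 2019; done January 8, 2019 — 4 days late.
That is the first point of non-compliance.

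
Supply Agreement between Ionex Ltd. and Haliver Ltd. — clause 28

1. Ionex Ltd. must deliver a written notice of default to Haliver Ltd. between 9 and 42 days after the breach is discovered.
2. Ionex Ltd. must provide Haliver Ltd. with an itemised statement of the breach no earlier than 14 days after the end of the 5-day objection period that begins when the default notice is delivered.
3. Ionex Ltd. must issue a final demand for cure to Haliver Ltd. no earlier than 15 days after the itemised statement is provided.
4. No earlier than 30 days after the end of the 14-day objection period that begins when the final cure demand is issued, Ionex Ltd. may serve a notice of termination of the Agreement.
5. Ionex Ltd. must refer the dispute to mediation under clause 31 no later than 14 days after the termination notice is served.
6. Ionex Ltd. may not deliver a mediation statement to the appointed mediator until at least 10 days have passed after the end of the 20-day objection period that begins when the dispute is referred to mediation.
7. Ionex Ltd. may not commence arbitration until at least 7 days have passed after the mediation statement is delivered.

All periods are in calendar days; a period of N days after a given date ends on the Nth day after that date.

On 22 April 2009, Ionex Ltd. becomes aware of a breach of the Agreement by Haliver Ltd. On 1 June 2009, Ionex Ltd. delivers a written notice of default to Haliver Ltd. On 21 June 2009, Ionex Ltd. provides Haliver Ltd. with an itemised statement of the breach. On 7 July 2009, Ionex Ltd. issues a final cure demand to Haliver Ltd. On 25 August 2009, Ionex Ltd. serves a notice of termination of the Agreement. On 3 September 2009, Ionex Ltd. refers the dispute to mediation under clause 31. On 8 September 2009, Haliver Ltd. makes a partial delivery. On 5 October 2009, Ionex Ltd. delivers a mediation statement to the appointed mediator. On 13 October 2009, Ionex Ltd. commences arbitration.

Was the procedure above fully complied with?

Step 1: the window is 9–42 days after 22 April 2009 (when the breach is discovered), so 1 May 2009 through 3 June 2009; done 1 June 2009, which is between those dates.
Step 2: the earliest permitted date is 14 days after 6 June 2009 (end of the 5-day objection period, which began when the default notice is delivered on 1 June 2009), i.e. 20 June 2009; done 21 June 2009 — permitted.
Step 3: the earliest permitted date is 15 days after 21 June 2009 (when the itemised statement is provided), i.e. 6 July 2009; 7 July 2009 is on or after that date.
Step 4: the earliest permitted date is 30 days after 21 July 2009 (end of the 14-day objection period, which began when the final cure demand is issued on 7 July 2009), i.e. 20 August 2009; 25 August 2009 is on or after that date.
Step 5: 14 days after 25 August 2009 (when the termination notice is served) is 8 September 2009; done 3 September 2009 — timely.
Step 6: the earliest permitted date is 10 days after 23 September 2009 (end of the 20-day objection period, which began when the dispute is referred to mediation on 3 September 2009), i.e. 3 October 2009; done 5 October 2009 — permitted.
Step 7: the earliest permitted date is 7 days after 5 October 2009 (when the mediation statement is delivered), i.e. 12 October 2009; 13 October 2009 is on or after that date.

Yes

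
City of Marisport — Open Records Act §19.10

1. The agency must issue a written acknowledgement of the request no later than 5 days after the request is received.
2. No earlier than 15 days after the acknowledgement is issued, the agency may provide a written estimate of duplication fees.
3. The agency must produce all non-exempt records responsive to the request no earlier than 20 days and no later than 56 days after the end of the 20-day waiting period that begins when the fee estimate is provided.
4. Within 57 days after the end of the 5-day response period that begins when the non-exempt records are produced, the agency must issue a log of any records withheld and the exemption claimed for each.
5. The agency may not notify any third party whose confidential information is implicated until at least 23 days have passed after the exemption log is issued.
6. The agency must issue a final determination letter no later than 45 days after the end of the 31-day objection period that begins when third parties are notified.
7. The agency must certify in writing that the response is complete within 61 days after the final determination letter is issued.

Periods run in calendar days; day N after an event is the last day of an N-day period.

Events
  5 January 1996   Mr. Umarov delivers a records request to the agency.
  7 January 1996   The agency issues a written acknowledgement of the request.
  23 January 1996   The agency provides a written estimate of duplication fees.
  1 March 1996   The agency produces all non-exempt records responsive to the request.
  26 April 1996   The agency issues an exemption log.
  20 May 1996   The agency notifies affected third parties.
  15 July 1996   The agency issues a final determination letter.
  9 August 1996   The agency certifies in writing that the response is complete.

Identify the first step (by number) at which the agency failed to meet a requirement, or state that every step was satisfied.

Step 3

Step 1 — counting 5 days from 5 January 1996 (when the request is received) gives a deadline of 10 January 1996; completed 7 January 1996, before the deadline.
Step 2 — must wait 15 days from 7 January 1996 (when the acknowledgement is issued), so not before 22 January 1996; 23 January 1996 is on or after that date.
Step 3 — 20 and 56 days from 12 February 1996 (end of the 20-day waiting period, which began when the fee estimate is provided on 23 January 1996) are 3 March 1996 and 8 April 1996 respectively; 1 March 1996 is 2 days too early.
No need to go further; step 3 was not satisfied.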